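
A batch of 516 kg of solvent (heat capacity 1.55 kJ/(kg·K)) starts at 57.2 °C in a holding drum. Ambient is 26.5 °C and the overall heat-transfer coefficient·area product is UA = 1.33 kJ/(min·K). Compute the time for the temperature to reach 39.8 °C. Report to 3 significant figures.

Lumped-capacitance energy balance: M c_p dT/dt = UA(T_amb − T).
τ = M c_p/UA = 601.35 min; T_ss = T_amb = 26.500 °C.
T(t) = T_ss + (T₀ − T_ss)e^(−t/τ); set T = 39.8:
t = −τ ln[(T − T_ss)/(T₀ − T_ss)] = −601.35 · ln(0.43322) = 503.03 min.

503 min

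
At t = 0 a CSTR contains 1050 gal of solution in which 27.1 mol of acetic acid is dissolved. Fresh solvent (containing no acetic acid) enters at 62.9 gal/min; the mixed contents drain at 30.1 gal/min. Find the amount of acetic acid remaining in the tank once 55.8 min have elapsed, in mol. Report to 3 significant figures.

Let m(t) be the amount of acetic acid. Volume: V(t) = V₀ + (Q_in − Q_out) t = 1050 + 32.800 t; V(55.8) = 2880.2 gal.
No acetic acid enters, so dm/dt = −Q_out · (m/V).
Separate: dm/m = −Q_out dt/V(t) ⇒ ln(m/m₀) = −(Q_out/(Q_in−Q_out)) ln(V/V₀).
m = m₀ (V₀/V)^(Q_out/(Q_in−Q_out)) = 27.1 × (1050/2880.2)^(0.91768) = 10.735 mol.

10.7 mol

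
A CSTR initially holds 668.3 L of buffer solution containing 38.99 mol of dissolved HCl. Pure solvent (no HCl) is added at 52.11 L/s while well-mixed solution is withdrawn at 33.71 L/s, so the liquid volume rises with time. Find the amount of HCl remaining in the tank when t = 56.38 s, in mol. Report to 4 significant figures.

Let m(t) be the amount of HCl. Volume: V(t) = V₀ + (Q_in − Q_out) t = 668.3 + 18.4000 t; V(56.38) = 1705.69 L.
Species balance (pure solvent in): dm/dt = −Q_out · m/V(t).
Separate: dm/m = −Q_out dt/V(t) ⇒ ln(m/m₀) = −(Q_out/(Q_in−Q_out)) ln(V/V₀).
m = m₀ (V₀/V)^(Q_out/(Q_in−Q_out)) = 38.99 × (668.3/1705.69)^(1.83207) = 7.00539 mol.

7.005 mol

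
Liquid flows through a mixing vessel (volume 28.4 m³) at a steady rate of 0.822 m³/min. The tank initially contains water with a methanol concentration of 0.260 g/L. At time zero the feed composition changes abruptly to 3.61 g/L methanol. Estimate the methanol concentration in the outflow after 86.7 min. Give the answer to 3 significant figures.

3.34 g/L

Unsteady species balance (constant V, well mixed): V dC/dt = Q(C_in − C).
Rewrite as dC/dt + C/τ = C_in/τ, τ = V/Q = 34.550 min.
This is linear first-order; C(t) = C_in + (C₀ − C_in) e^(−t/τ).
C(86.7) = 3.61 + (0.260 − 3.61)·e^(−86.7/34.550) = 3.61 + (-3.3500)·0.081316 = 3.3376 g/L.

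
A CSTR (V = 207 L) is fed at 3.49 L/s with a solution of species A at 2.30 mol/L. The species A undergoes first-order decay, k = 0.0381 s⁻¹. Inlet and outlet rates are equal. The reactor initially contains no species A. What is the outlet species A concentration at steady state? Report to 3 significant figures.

0.706 mol/L

V dC/dt = Q(C_in − C) − k V C.
Steady state (dC/dt = 0): C_ss = Q C_in/(Q + kV) = C_in/(1 + kV/Q).
C_ss = 3.49·2.30/(3.49 + 0.0381·207) = 8.0270/11.377 = 0.70556 mol/L.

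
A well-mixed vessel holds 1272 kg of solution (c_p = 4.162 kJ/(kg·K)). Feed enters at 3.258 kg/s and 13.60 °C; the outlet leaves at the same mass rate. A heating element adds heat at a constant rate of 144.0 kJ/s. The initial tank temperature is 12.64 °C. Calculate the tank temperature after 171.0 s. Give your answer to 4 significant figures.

M c_p dT/dt = ṁ c_p (T_in − T) + Q̇.
τ = M/ṁ = 390.424 s; T_ss = T_in + Q̇/(ṁ c_p) = 13.60 + 144.0/(3.258·4.162) = 24.2196 °C.
This is linear first-order; T(t) = T_ss + (T₀ − T_ss) e^(−t/τ).
T(171.0) = 24.2196 + (-11.5796)·e^(−171.0/390.424) = 24.2196 + (-11.5796)·0.645335 = 16.7469 °C.

16.75 °C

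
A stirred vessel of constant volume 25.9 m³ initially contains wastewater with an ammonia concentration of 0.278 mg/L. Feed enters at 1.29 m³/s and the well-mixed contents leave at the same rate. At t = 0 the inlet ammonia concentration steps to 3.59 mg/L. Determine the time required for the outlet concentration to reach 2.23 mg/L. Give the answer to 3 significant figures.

17.9 s

Species balance: V dC/dt = Q(C_in − C) ⇒ τ = V/Q = 20.078 s.
C(t) = C_in + (C₀ − C_in) e^(−t/τ). Set C = 2.23 and solve for t:
e^(−t/τ) = (C − C_in)/(C₀ − C_in) = (2.23 − 3.59)/(0.278 − 3.59) = 0.41063
t = −τ ln(…) = 20.078 × 0.89007 = 17.870 s.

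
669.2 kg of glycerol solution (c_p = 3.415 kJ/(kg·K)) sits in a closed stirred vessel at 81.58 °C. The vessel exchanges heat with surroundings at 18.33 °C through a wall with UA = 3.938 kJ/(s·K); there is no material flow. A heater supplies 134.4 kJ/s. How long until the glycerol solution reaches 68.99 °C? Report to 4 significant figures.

Lumped-capacitance energy balance: M c_p dT/dt = UA(T_amb − T) + Q̇.
τ = M c_p/UA = 580.325 s; T_ss = T_amb + Q̇/UA = 18.33 + 134.4/3.938 = 52.4590 °C.
T(t) = T_ss + (T₀ − T_ss)e^(−t/τ); set T = 68.99:
t = −τ ln[(T − T_ss)/(T₀ − T_ss)] = −580.325 · ln(0.567666) = 328.593 s.

328.6 s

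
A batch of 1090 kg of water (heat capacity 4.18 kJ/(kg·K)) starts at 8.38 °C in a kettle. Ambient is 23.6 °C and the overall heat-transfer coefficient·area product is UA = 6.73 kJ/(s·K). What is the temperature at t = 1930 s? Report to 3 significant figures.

M c_p dT/dt = −UA(T − T_amb).
dT/dt = (T_ss − T)/τ with T_ss = T_amb = 23.600 °C, τ = M c_p/UA = 1090·4.18/6.73 = 677.00 s.
Integrating: T(t) = T_ss + (T₀ − T_ss) e^(−t/τ).
T(1930) = 23.600 + (-15.220)·0.057797 = 22.720 °C.

22.7 °C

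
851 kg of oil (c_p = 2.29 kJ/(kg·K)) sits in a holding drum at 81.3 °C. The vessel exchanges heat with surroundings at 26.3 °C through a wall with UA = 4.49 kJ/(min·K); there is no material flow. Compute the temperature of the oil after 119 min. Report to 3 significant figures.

M c_p dT/dt = −UA(T − T_amb).
dT/dt = (T_ss − T)/τ with T_ss = T_amb = 26.300 °C, τ = M c_p/UA = 851·2.29/4.49 = 434.03 min.
Integrating: T(t) = T_ss + (T₀ − T_ss) e^(−t/τ).
T(119) = 26.300 + (55.000)·0.76020 = 68.111 °C.

68.1 °C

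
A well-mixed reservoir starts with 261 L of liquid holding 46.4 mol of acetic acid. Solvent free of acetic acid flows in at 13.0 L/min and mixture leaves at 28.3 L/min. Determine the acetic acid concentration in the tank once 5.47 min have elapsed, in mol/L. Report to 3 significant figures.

0.128 mol/L

Let m(t) be the amount of acetic acid. Volume: V(t) = V₀ + (Q_in − Q_out) t = 261 − 15.300 t; V(5.47) = 177.31 L.
Solute balance: dm/dt = 0 − Q_out C = −Q_out m/V(t).
Separate: dm/m = −Q_out dt/V(t) ⇒ ln(m/m₀) = −(Q_out/(Q_in−Q_out)) ln(V/V₀).
m = m₀ (V₀/V)^(Q_out/(Q_in−Q_out)) = 46.4 × (261/177.31)^(-1.8497) = 22.696 mol.
C = m/V = 22.696/177.31 = 0.12800 mol/L.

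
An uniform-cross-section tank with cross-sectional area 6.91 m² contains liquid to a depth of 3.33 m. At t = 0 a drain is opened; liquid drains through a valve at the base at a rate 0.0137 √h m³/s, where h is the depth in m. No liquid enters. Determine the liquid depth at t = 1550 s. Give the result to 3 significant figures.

0.0831 m

With no inflow, A dh/dt = −0.0137 √h.
∫ h^(−1/2) dh = −(0.0137/A) ∫ dt, giving 2√h = 2√h₀ − (0.0137/A) t.
√h = √3.33 − 0.0137·1550/(2·6.91) = 1.8248 − 1.5365 = 0.28829.
h = 0.28829² = 0.083110 m.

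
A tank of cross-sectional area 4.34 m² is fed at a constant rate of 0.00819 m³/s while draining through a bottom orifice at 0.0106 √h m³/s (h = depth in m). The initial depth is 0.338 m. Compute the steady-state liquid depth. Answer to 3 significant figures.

Accumulation of liquid (constant cross-section A): A dh/dt = Q_in − 0.0106 √h. At steady state dh/dt = 0:
Q_in = 0.0106 √h_ss ⇒ √h_ss = 0.00819/0.0106 = 0.77264.
h_ss = 0.77264² = 0.59697 m. (Since h₀ = 0.338 m < h_ss, the level will rise toward this value.)

0.597 m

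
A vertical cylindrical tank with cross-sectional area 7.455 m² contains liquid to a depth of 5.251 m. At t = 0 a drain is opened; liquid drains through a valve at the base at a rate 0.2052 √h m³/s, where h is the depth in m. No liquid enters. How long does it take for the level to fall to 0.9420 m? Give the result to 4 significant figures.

95.98 s

A dh/dt = −Q_out = −0.2052 √h.
∫ h^(−1/2) dh = −(0.2052/A) ∫ dt, giving 2√h = 2√h₀ − (0.2052/A) t.
t = 2A(√h₀ − √h)/0.2052 = 2·7.455·(√5.251 − √0.9420)/0.2052
  = 14.9100 × (2.29151 − 0.970567) / 0.2052 = 95.9805 s.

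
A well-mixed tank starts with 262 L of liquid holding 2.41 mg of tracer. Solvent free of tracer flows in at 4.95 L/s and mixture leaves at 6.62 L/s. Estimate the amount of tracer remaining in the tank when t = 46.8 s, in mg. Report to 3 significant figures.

Let m(t) be the amount of tracer. Volume: V(t) = V₀ + (Q_in − Q_out) t = 262 − 1.6700 t; V(46.8) = 183.84 L.
No tracer enters, so dm/dt = −Q_out · (m/V).
Separate: dm/m = −Q_out dt/V(t) ⇒ ln(m/m₀) = −(Q_out/(Q_in−Q_out)) ln(V/V₀).
m = m₀ (V₀/V)^(Q_out/(Q_in−Q_out)) = 2.41 × (262/183.84)^(-3.9641) = 0.59175 mg.

0.592 mg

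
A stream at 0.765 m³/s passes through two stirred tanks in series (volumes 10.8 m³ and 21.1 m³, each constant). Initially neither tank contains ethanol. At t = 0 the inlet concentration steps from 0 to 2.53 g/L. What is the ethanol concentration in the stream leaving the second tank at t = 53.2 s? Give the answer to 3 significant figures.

1.84 g/L

Each tank obeys Vᵢ dCᵢ/dt = Q(Cᵢ₋₁ − Cᵢ), so τᵢ = Vᵢ/Q.
τ₁ = 10.8/0.765 = 14.118 s; τ₂ = 21.1/0.765 = 27.582 s.
Tank 1: C₁ = C_in(1 − e^(−t/τ₁)). Tank 2 (τ₁ ≠ τ₂): C₂ = C_in[1 − (τ₁ e^(−t/τ₁) − τ₂ e^(−t/τ₂))/(τ₁ − τ₂)].
At t = 53.2: e^(−t/τ₁) = 0.023091, e^(−t/τ₂) = 0.14532.
C₂ = 2.53·[1 − (14.118·0.023091 − 27.582·0.14532)/(-13.464)] = 2.53·0.72652 = 1.8381 g/L.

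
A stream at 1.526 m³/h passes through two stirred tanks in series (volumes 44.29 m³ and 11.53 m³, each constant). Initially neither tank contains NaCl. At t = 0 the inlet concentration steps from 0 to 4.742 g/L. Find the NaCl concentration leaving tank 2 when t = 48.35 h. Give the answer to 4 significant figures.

Species balance on tank i: dCᵢ/dt = (Cᵢ₋₁ − Cᵢ)/τᵢ with τᵢ = Vᵢ/Q.
τ₁ = 44.29/1.526 = 29.0236 h; τ₂ = 11.53/1.526 = 7.55570 h.
Solving the cascade with C₁(0)=C₂(0)=0 gives C₂(t) = C_in[1 − (τ₁ e^(−t/τ₁) − τ₂ e^(−t/τ₂))/(τ₁ − τ₂)].
At t = 48.35: e^(−t/τ₁) = 0.189023, e^(−t/τ₂) = 0.00166298.
C₂ = 4.742·[1 − (29.0236·0.189023 − 7.55570·0.00166298)/(21.4679)] = 4.742·0.745035 = 3.53296 g/L.

3.533 g/L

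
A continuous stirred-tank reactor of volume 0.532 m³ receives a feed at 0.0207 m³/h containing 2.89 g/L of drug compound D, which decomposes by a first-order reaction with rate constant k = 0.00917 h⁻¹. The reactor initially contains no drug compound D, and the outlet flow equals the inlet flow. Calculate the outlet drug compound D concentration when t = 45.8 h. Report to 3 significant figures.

2.08 g/L

Species balance: V dC/dt = Q C_in − Q C − k V C.
This is linear with rate a = Q/V + k = 0.048080 h⁻¹.
C_ss = Q C_in/(Q + kV) = 2.3388 g/L; C(t) = C_ss + (C₀ − C_ss) e^(−a t).
C(45.8) = 2.3388 + (-2.3388)·e^(−0.048080·45.8) = 2.3388 + (-2.3388)·0.11058 = 2.0802 g/L.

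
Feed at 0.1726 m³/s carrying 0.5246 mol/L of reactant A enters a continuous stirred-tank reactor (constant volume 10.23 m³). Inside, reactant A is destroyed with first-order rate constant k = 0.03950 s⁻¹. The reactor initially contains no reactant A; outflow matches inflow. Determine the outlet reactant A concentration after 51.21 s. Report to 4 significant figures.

0.1483 mol/L

Species balance: V dC/dt = Q C_in − Q C − k V C.
dC/dt = (Q/V) C_in − (Q/V + k) C; effective rate a = Q/V + k = 0.0168719 + 0.03950 = 0.0563719 s⁻¹.
C_ss = Q C_in/(Q + kV) = 0.157011 mol/L; C(t) = C_ss + (C₀ − C_ss) e^(−a t).
C(51.21) = 0.157011 + (-0.157011)·e^(−0.0563719·51.21) = 0.157011 + (-0.157011)·0.0557539 = 0.148257 mol/L.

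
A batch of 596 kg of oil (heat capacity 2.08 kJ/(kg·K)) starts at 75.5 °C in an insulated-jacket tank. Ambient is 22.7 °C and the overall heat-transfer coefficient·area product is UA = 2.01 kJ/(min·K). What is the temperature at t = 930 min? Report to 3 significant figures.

34.4 °C

M c_p dT/dt = −UA(T − T_amb).
dT/dt = (T_ss − T)/τ with T_ss = T_amb = 22.700 °C, τ = M c_p/UA = 596·2.08/2.01 = 616.76 min.
Solution: T(t) = T_ss + (T₀ − T_ss) e^(−t/τ).
T(930) = 22.700 + (52.800)·0.22138 = 34.389 °C.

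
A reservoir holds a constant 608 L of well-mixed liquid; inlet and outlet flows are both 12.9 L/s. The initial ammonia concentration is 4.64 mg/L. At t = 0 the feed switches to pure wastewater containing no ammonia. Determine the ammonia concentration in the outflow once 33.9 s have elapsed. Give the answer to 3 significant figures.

2.26 mg/L

Species balance on the tank: V dC/dt = Q(C_in − C).
So dC/dt = (C_in − C)/τ with τ = V/Q = 608/12.9 = 47.132 s.
Integrating: C(t) = C_in + (C₀ − C_in) e^(−t/τ).
C(33.9) = 0 + (4.64 − 0)·e^(−33.9/47.132) = 0 + (4.6400)·0.48711 = 2.2602 mg/L.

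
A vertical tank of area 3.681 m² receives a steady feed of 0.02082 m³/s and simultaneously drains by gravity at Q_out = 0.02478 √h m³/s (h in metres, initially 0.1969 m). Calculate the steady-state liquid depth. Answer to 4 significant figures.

0.7059 m

Level balance: A dh/dt = 0.02082 − 0.02478 √h. Setting dh/dt = 0:
Q_in = 0.02478 √h_ss ⇒ √h_ss = 0.02082/0.02478 = 0.840194.
h_ss = 0.840194² = 0.705925 m. (Since h₀ = 0.1969 m < h_ss, the level will rise toward this value.)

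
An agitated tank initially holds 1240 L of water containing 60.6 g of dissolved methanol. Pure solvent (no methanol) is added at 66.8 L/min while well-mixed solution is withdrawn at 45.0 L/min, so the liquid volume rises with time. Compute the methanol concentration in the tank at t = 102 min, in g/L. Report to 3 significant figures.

Total volume: dV/dt = Q_in − Q_out = 21.800 L/min, so V(t) = 1240 + 21.800 t and V(102) = 3463.6 L.
Solute balance: dm/dt = 0 − Q_out C = −Q_out m/V(t).
dm/m = −Q_out dt/(V₀ + 21.800 t); integrating gives ln(m/m₀) = −(Q_out/(Q_in−Q_out)) ln(V/V₀).
m = m₀ (V₀/V)^(Q_out/(Q_in−Q_out)) = 60.6 × (1240/3463.6)^(2.0642) = 7.2713 g.
C = m/V = 7.2713/3463.6 = 0.0020993 g/L.

0.00210 g/L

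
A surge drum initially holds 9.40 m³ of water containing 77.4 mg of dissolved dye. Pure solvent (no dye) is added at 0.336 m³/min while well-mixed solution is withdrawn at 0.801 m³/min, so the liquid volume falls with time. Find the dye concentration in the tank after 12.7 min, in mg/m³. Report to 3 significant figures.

Let m(t) be the amount of dye. Volume: V(t) = V₀ + (Q_in − Q_out) t = 9.40 − 0.46500 t; V(12.7) = 3.4945 m³.
Species balance (pure solvent in): dm/dt = −Q_out · m/V(t).
dm/m = −Q_out dt/(V₀ − 0.46500 t); integrating gives ln(m/m₀) = −(Q_out/(Q_in−Q_out)) ln(V/V₀).
m = m₀ (V₀/V)^(Q_out/(Q_in−Q_out)) = 77.4 × (9.40/3.4945)^(-1.7226) = 14.076 mg.
C = m/V = 14.076/3.4945 = 4.0280 mg/m³.

4.03 mg/m³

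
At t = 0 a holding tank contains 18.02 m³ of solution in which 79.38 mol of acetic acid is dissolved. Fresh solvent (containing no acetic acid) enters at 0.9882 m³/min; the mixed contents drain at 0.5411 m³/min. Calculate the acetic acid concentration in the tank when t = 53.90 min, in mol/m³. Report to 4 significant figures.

0.6745 mol/m³

Total volume: dV/dt = Q_in − Q_out = 0.447100 m³/min, so V(t) = 18.02 + 0.447100 t and V(53.90) = 42.1187 m³.
No acetic acid enters, so dm/dt = −Q_out · (m/V).
dm/m = −Q_out dt/(V₀ + 0.447100 t); integrating gives ln(m/m₀) = −(Q_out/(Q_in−Q_out)) ln(V/V₀).
m = m₀ (V₀/V)^(Q_out/(Q_in−Q_out)) = 79.38 × (18.02/42.1187)^(1.21024) = 28.4099 mol.
C = m/V = 28.4099/42.1187 = 0.674520 mol/m³.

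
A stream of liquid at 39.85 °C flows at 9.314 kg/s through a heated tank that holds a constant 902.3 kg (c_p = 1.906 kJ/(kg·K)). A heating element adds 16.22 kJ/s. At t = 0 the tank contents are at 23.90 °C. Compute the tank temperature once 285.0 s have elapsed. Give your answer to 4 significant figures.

First-law balance (no shaft work): M c_p dT/dt = ṁ c_p (T_in − T) + 16.22.
τ = M/ṁ = 96.8757 s; T_ss = T_in + Q̇/(ṁ c_p) = 39.85 + 16.22/(9.314·1.906) = 40.7637 °C.
Solution: T(t) = T_ss + (T₀ − T_ss) e^(−t/τ).
T(285.0) = 40.7637 + (-16.8637)·e^(−285.0/96.8757) = 40.7637 + (-16.8637)·0.0527646 = 39.8739 °C.

39.87 °C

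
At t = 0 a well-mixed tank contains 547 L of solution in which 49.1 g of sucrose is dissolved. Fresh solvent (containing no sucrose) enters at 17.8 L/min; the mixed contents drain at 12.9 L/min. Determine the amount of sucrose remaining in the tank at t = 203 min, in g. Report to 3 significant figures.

Total volume: dV/dt = Q_in − Q_out = 4.9000 L/min, so V(t) = 547 + 4.9000 t and V(203) = 1541.7 L.
Solute balance: dm/dt = 0 − Q_out C = −Q_out m/V(t).
dm/m = −Q_out dt/(V₀ + 4.9000 t); integrating gives ln(m/m₀) = −(Q_out/(Q_in−Q_out)) ln(V/V₀).
m = m₀ (V₀/V)^(Q_out/(Q_in−Q_out)) = 49.1 × (547/1541.7)^(2.6327) = 3.2089 g.

3.21 g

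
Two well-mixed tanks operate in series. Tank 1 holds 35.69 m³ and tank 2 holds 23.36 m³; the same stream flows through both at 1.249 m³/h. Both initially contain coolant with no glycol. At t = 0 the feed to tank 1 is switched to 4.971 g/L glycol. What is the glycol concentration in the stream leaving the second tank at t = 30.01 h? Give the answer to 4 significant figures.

Time constants: τᵢ = Vᵢ/Q for each well-mixed tank.
τ₁ = 35.69/1.249 = 28.5749 h; τ₂ = 23.36/1.249 = 18.7030 h.
Solving the cascade with C₁(0)=C₂(0)=0 gives C₂(t) = C_in[1 − (τ₁ e^(−t/τ₁) − τ₂ e^(−t/τ₂))/(τ₁ − τ₂)].
At t = 30.01: e^(−t/τ₁) = 0.349859, e^(−t/τ₂) = 0.200978.
C₂ = 4.971·[1 − (28.5749·0.349859 − 18.7030·0.200978)/(9.87190)] = 4.971·0.368075 = 1.82970 g/L.

1.830 g/L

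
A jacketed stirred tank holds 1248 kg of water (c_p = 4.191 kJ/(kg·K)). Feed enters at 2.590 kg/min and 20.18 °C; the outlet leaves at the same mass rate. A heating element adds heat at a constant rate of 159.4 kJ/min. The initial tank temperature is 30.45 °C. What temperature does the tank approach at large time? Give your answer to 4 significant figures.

M c_p dT/dt = ṁ c_p (T_in − T) + Q̇.
At steady state dT/dt = 0 ⇒ T_ss = T_in + Q̇/(ṁ c_p) = 20.18 + 159.4/(2.590·4.191) = 34.8649 °C.

34.86 °C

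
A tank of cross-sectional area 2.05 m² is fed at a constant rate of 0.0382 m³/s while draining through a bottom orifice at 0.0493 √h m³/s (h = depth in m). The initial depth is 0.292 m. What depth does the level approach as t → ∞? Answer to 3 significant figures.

0.600 m

A dh/dt = Q_in − 0.0493 √h. Steady state requires inflow = outflow:
Q_in = 0.0493 √h_ss ⇒ √h_ss = 0.0382/0.0493 = 0.77485.
h_ss = 0.77485² = 0.60039 m. (Since h₀ = 0.292 m < h_ss, the level will rise toward this value.)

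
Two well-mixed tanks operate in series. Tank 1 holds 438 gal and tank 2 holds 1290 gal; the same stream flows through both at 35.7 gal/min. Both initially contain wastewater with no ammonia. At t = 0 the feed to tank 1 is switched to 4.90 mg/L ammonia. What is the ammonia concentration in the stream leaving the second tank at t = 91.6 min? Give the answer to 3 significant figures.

4.31 mg/L

Each tank obeys Vᵢ dCᵢ/dt = Q(Cᵢ₋₁ − Cᵢ), so τᵢ = Vᵢ/Q.
τ₁ = 438/35.7 = 12.269 min; τ₂ = 1290/35.7 = 36.134 min.
Tank 1: C₁ = C_in(1 − e^(−t/τ₁)). Tank 2 (τ₁ ≠ τ₂): C₂ = C_in[1 − (τ₁ e^(−t/τ₁) − τ₂ e^(−t/τ₂))/(τ₁ − τ₂)].
At t = 91.6: e^(−t/τ₁) = 0.00057220, e^(−t/τ₂) = 0.079264.
C₂ = 4.90·[1 − (12.269·0.00057220 − 36.134·0.079264)/(-23.866)] = 4.90·0.88028 = 4.3134 mg/L.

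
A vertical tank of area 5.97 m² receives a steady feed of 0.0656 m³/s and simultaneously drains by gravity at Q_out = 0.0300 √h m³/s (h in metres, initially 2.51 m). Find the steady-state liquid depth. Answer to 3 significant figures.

4.78 m

Accumulation of liquid (constant cross-section A): A dh/dt = Q_in − 0.0300 √h. At steady state dh/dt = 0:
Q_in = 0.0300 √h_ss ⇒ √h_ss = 0.0656/0.0300 = 2.1867.
h_ss = 2.1867² = 4.7815 m. (Since h₀ = 2.51 m < h_ss, the level will rise toward this value.)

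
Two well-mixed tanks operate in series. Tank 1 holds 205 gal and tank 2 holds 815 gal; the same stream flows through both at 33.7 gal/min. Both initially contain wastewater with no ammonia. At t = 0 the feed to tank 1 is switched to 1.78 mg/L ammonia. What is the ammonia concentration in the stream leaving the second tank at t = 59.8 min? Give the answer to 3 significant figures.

1.58 mg/L

Time constants: τᵢ = Vᵢ/Q for each well-mixed tank.
τ₁ = 205/33.7 = 6.0831 min; τ₂ = 815/33.7 = 24.184 min.
Solving the cascade with C₁(0)=C₂(0)=0 gives C₂(t) = C_in[1 − (τ₁ e^(−t/τ₁) − τ₂ e^(−t/τ₂))/(τ₁ − τ₂)].
At t = 59.8: e^(−t/τ₁) = 5.3784e-05, e^(−t/τ₂) = 0.084356.
C₂ = 1.78·[1 − (6.0831·5.3784e-05 − 24.184·0.084356)/(-18.101)] = 1.78·0.88731 = 1.5794 mg/L.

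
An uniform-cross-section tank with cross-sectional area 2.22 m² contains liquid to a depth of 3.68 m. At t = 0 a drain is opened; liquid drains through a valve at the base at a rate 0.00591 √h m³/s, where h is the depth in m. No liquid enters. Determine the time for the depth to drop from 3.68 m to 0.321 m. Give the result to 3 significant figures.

1020 s

Unsteady balance on liquid volume: A dh/dt = −0.00591 √h.
∫ h^(−1/2) dh = −(0.00591/A) ∫ dt, giving 2√h = 2√h₀ − (0.00591/A) t.
t = 2A(√h₀ − √h)/0.00591 = 2·2.22·(√3.68 − √0.321)/0.00591
  = 4.4400 × (1.9183 − 0.56657) / 0.00591 = 1015.5 s.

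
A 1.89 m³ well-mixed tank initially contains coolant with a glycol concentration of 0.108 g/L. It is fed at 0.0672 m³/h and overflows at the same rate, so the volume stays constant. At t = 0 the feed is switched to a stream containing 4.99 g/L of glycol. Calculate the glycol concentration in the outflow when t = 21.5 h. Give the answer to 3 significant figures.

Transient balance on the dissolved component: V dC/dt = Q(C_in − C).
Time constant τ = V/Q = 1.89/0.0672 = 28.125 h.
Integrating: C(t) = C_in + (C₀ − C_in) e^(−t/τ).
C(21.5) = 4.99 + (0.108 − 4.99)·e^(−21.5/28.125) = 4.99 + (-4.8820)·0.46559 = 2.7170 g/L.

2.72 g/L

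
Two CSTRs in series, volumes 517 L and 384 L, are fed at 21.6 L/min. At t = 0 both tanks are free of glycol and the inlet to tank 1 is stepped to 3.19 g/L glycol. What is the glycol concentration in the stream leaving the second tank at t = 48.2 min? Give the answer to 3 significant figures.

Time constants: τᵢ = Vᵢ/Q for each well-mixed tank.
τ₁ = 517/21.6 = 23.935 min; τ₂ = 384/21.6 = 17.778 min.
Tank 1: C₁ = C_in(1 − e^(−t/τ₁)). Tank 2 (τ₁ ≠ τ₂): C₂ = C_in[1 − (τ₁ e^(−t/τ₁) − τ₂ e^(−t/τ₂))/(τ₁ − τ₂)].
At t = 48.2: e^(−t/τ₁) = 0.13348, e^(−t/τ₂) = 0.066454.
C₂ = 3.19·[1 − (23.935·0.13348 − 17.778·0.066454)/(6.1574)] = 3.19·0.67298 = 2.1468 g/L.

2.15 g/L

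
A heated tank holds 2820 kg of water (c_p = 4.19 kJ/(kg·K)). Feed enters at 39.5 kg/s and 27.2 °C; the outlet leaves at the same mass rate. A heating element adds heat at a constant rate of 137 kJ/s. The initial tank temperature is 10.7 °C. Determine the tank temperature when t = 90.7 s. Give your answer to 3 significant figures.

23.2 °C

M c_p dT/dt = ṁ c_p (T_in − T) + Q̇.
τ = M/ṁ = 71.392 s; T_ss = T_in + Q̇/(ṁ c_p) = 27.2 + 137/(39.5·4.19) = 28.028 °C.
Solution: T(t) = T_ss + (T₀ − T_ss) e^(−t/τ).
T(90.7) = 28.028 + (-17.328)·e^(−90.7/71.392) = 28.028 + (-17.328)·0.28071 = 23.164 °C.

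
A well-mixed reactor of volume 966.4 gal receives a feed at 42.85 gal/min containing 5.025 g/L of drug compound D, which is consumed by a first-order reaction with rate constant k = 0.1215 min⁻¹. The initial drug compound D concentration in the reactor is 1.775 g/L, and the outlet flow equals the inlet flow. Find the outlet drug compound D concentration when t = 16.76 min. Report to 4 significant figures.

1.370 g/L

Accumulation = in − out − consumed: V dC/dt = Q C_in − Q C − k V C.
This is linear with rate a = Q/V + k = 0.165840 min⁻¹.
C_ss = Q C_in/(Q + kV) = 1.34351 g/L; C(t) = C_ss + (C₀ − C_ss) e^(−a t).
C(16.76) = 1.34351 + (0.431489)·e^(−0.165840·16.76) = 1.34351 + (0.431489)·0.0620711 = 1.37029 g/L.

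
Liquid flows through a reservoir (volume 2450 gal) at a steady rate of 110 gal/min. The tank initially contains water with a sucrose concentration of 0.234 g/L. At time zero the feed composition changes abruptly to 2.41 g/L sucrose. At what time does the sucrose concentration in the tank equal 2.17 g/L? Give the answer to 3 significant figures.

49.1 min

Species balance: V dC/dt = Q(C_in − C) ⇒ τ = V/Q = 22.273 min.
C(t) = C_in + (C₀ − C_in) e^(−t/τ). Set C = 2.17 and solve for t:
e^(−t/τ) = (C − C_in)/(C₀ − C_in) = (2.17 − 2.41)/(0.234 − 2.41) = 0.11029
t = −τ ln(…) = 22.273 × 2.2046 = 49.103 min.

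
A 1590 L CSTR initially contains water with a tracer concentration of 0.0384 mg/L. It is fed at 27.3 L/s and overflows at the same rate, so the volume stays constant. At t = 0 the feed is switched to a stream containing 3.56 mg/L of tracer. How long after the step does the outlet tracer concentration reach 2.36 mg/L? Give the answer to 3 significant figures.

Species balance: V dC/dt = Q(C_in − C) ⇒ τ = V/Q = 58.242 s.
C(t) = C_in + (C₀ − C_in) e^(−t/τ). Set C = 2.36 and solve for t:
e^(−t/τ) = (C − C_in)/(C₀ − C_in) = (2.36 − 3.56)/(0.0384 − 3.56) = 0.34075
t = −τ ln(…) = 58.242 × 1.0766 = 62.703 s.

62.7 s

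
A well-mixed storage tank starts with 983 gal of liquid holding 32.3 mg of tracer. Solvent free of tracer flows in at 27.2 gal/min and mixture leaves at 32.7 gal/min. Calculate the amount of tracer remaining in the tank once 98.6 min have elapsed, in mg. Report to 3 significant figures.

0.274 mg

Total volume: dV/dt = Q_in − Q_out = -5.5000 gal/min, so V(t) = 983 − 5.5000 t and V(98.6) = 440.70 gal.
Species balance (pure solvent in): dm/dt = −Q_out · m/V(t).
dm/m = −Q_out dt/(V₀ − 5.5000 t); integrating gives ln(m/m₀) = −(Q_out/(Q_in−Q_out)) ln(V/V₀).
m = m₀ (V₀/V)^(Q_out/(Q_in−Q_out)) = 32.3 × (983/440.70)^(-5.9455) = 0.27400 mg.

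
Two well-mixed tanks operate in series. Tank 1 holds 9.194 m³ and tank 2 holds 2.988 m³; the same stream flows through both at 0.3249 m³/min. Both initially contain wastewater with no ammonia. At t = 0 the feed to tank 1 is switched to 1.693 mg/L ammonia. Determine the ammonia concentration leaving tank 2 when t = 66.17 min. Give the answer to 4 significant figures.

1.452 mg/L

Species balance on tank i: dCᵢ/dt = (Cᵢ₋₁ − Cᵢ)/τᵢ with τᵢ = Vᵢ/Q.
τ₁ = 9.194/0.3249 = 28.2979 min; τ₂ = 2.988/0.3249 = 9.19668 min.
Solving the cascade with C₁(0)=C₂(0)=0 gives C₂(t) = C_in[1 − (τ₁ e^(−t/τ₁) − τ₂ e^(−t/τ₂))/(τ₁ − τ₂)].
At t = 66.17: e^(−t/τ₁) = 0.0964884, e^(−t/τ₂) = 0.000750335.
C₂ = 1.693·[1 − (28.2979·0.0964884 − 9.19668·0.000750335)/(19.1013)] = 1.693·0.857417 = 1.45161 mg/L.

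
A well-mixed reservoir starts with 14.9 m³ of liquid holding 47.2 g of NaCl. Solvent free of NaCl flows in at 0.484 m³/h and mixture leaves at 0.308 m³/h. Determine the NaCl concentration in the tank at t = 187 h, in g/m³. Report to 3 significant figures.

0.128 g/m³

Total volume: dV/dt = Q_in − Q_out = 0.17600 m³/h, so V(t) = 14.9 + 0.17600 t and V(187) = 47.812 m³.
Solute balance: dm/dt = 0 − Q_out C = −Q_out m/V(t).
dm/m = −Q_out dt/(V₀ + 0.17600 t); integrating gives ln(m/m₀) = −(Q_out/(Q_in−Q_out)) ln(V/V₀).
m = m₀ (V₀/V)^(Q_out/(Q_in−Q_out)) = 47.2 × (14.9/47.812)^(1.7500) = 6.1352 g.
C = m/V = 6.1352/47.812 = 0.12832 g/m³.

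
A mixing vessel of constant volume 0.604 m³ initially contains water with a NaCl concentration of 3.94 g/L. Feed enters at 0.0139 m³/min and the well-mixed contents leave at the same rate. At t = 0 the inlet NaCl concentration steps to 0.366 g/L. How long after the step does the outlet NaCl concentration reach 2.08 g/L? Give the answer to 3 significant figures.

Species balance: V dC/dt = Q(C_in − C) ⇒ τ = V/Q = 43.453 min.
C(t) = C_in + (C₀ − C_in) e^(−t/τ). Set C = 2.08 and solve for t:
e^(−t/τ) = (C − C_in)/(C₀ − C_in) = (2.08 − 0.366)/(3.94 − 0.366) = 0.47957
t = −τ ln(…) = 43.453 × 0.73486 = 31.932 min.

31.9 min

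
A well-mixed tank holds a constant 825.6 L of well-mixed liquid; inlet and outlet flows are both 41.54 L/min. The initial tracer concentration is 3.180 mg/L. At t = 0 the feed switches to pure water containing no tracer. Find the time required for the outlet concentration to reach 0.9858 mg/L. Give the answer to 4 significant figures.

23.28 min

Species balance: V dC/dt = Q(C_in − C) ⇒ τ = V/Q = 19.8748 min.
C(t) = C_in + (C₀ − C_in) e^(−t/τ). Set C = 0.9858 and solve for t:
e^(−t/τ) = (C − C_in)/(C₀ − C_in) = (0.9858 − 0)/(3.180 − 0) = 0.310000
t = −τ ln(…) = 19.8748 × 1.17118 = 23.2771 min.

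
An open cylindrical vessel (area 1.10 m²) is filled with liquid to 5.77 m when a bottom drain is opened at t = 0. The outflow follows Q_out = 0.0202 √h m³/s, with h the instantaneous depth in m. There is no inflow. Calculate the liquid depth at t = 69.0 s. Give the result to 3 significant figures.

3.13 m

A dh/dt = −Q_out = −0.0202 √h.
This is separable: 2 d(√h)/dt = −0.0202/A, so √h = √h₀ − (0.0202/(2A)) t.
√h = √5.77 − 0.0202·69.0/(2·1.10) = 2.4021 − 0.63355 = 1.7685.
h = 1.7685² = 3.1277 m.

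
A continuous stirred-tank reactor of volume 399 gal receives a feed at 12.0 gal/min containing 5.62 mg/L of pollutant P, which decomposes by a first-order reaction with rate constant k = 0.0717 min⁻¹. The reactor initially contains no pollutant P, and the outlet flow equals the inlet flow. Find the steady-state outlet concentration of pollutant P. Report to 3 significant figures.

1.66 mg/L

Species balance: V dC/dt = Q C_in − Q C − k V C.
At steady state: 0 = Q C_in − (Q + kV) C_ss, so C_ss = Q C_in/(Q + kV).
C_ss = 12.0·5.62/(12.0 + 0.0717·399) = 67.440/40.608 = 1.6607 mg/L.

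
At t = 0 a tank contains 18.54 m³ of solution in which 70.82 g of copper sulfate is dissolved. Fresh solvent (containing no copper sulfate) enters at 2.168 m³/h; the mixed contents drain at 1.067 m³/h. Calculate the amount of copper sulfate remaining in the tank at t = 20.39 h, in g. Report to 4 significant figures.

32.83 g

Total volume: dV/dt = Q_in − Q_out = 1.10100 m³/h, so V(t) = 18.54 + 1.10100 t and V(20.39) = 40.9894 m³.
Solute balance: dm/dt = 0 − Q_out C = −Q_out m/V(t).
Separate: dm/m = −Q_out dt/V(t) ⇒ ln(m/m₀) = −(Q_out/(Q_in−Q_out)) ln(V/V₀).
m = m₀ (V₀/V)^(Q_out/(Q_in−Q_out)) = 70.82 × (18.54/40.9894)^(0.969119) = 32.8273 g.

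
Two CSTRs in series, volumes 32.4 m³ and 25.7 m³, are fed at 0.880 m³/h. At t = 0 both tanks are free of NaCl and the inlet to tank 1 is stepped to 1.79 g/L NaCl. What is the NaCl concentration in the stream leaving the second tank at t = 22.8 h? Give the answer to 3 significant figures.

0.275 g/L

Time constants: τᵢ = Vᵢ/Q for each well-mixed tank.
τ₁ = 32.4/0.880 = 36.818 h; τ₂ = 25.7/0.880 = 29.205 h.
Solving the cascade with C₁(0)=C₂(0)=0 gives C₂(t) = C_in[1 − (τ₁ e^(−t/τ₁) − τ₂ e^(−t/τ₂))/(τ₁ − τ₂)].
At t = 22.8: e^(−t/τ₁) = 0.53834, e^(−t/τ₂) = 0.45809.
C₂ = 1.79·[1 − (36.818·0.53834 − 29.205·0.45809)/(7.6136)] = 1.79·0.15380 = 0.27530 g/L.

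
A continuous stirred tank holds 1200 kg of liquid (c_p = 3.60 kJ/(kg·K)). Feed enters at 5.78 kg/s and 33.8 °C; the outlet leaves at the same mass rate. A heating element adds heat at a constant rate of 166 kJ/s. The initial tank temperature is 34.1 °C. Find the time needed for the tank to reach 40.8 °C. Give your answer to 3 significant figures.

M c_p dT/dt = ṁ c_p (T_in − T) + Q̇.
τ = M/ṁ = 207.61 s; T_ss = T_in + Q̇/(ṁ c_p) = 41.778 °C.
T(t) = T_ss + (T₀ − T_ss) e^(−t/τ). Set T = 40.8:
e^(−t/τ) = (40.8 − 41.778)/(34.1 − 41.778) = 0.12734
t = −207.61 · ln(0.12734) = 427.86 s.

428 s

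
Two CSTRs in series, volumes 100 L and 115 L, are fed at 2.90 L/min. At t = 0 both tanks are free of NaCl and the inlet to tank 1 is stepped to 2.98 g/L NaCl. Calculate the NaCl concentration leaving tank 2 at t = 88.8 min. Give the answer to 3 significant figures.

Each tank obeys Vᵢ dCᵢ/dt = Q(Cᵢ₋₁ − Cᵢ), so τᵢ = Vᵢ/Q.
τ₁ = 100/2.90 = 34.483 min; τ₂ = 115/2.90 = 39.655 min.
Solving the cascade with C₁(0)=C₂(0)=0 gives C₂(t) = C_in[1 − (τ₁ e^(−t/τ₁) − τ₂ e^(−t/τ₂))/(τ₁ − τ₂)].
At t = 88.8: e^(−t/τ₁) = 0.076139, e^(−t/τ₂) = 0.10653.
C₂ = 2.98·[1 − (34.483·0.076139 − 39.655·0.10653)/(-5.1724)] = 2.98·0.69084 = 2.0587 g/L.

2.06 g/L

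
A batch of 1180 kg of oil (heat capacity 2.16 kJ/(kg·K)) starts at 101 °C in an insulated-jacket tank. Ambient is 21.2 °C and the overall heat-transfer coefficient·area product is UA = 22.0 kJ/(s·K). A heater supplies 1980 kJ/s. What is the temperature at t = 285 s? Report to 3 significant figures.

110 °C

Energy balance: M c_p dT/dt = −UA(T − T_amb) + Q̇.
dT/dt = (T_ss − T)/τ with T_ss = T_amb + Q̇/UA = 21.2 + 1980/22.0 = 111.20 °C, τ = M c_p/UA = 1180·2.16/22.0 = 115.85 s.
Integrating: T(t) = T_ss + (T₀ − T_ss) e^(−t/τ).
T(285) = 111.20 + (-10.200)·0.085437 = 110.33 °C.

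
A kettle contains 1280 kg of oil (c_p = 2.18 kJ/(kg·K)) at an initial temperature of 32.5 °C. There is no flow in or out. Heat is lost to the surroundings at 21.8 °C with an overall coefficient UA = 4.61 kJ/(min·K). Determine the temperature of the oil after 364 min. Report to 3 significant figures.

Heat balance on the well-mixed liquid: M c_p dT/dt = −UA(T − T_amb).
dT/dt = (T_ss − T)/τ with T_ss = T_amb = 21.800 °C, τ = M c_p/UA = 1280·2.18/4.61 = 605.29 min.
Integrating: T(t) = T_ss + (T₀ − T_ss) e^(−t/τ).
T(364) = 21.800 + (10.700)·0.54806 = 27.664 °C.

27.7 °C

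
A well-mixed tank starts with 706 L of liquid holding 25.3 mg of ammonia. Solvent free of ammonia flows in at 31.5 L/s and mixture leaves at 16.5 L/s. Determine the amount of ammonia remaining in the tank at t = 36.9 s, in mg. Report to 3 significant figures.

13.4 mg

Let m(t) be the amount of ammonia. Volume: V(t) = V₀ + (Q_in − Q_out) t = 706 + 15.000 t; V(36.9) = 1259.5 L.
No ammonia enters, so dm/dt = −Q_out · (m/V).
Separate: dm/m = −Q_out dt/V(t) ⇒ ln(m/m₀) = −(Q_out/(Q_in−Q_out)) ln(V/V₀).
m = m₀ (V₀/V)^(Q_out/(Q_in−Q_out)) = 25.3 × (706/1259.5)^(1.1000) = 13.384 mg.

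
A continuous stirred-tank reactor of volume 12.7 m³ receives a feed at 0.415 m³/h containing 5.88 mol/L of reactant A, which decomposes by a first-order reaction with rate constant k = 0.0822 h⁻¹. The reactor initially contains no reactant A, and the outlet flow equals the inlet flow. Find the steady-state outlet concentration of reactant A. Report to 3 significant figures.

1.67 mol/L

Species balance: V dC/dt = Q C_in − Q C − k V C.
Steady state (dC/dt = 0): C_ss = Q C_in/(Q + kV) = C_in/(1 + kV/Q).
C_ss = 0.415·5.88/(0.415 + 0.0822·12.7) = 2.4402/1.4589 = 1.6726 mol/L.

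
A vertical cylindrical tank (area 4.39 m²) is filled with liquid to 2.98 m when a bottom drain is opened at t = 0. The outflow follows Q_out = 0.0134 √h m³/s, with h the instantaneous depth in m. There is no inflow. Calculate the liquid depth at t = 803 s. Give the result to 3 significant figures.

Accumulation of liquid (constant cross-section A): A dh/dt = −0.0134 √h.
Separate and integrate: 2(√h − √h₀) = −(0.0134/A) t.
√h = √2.98 − 0.0134·803/(2·4.39) = 1.7263 − 1.2255 = 0.50073.
h = 0.50073² = 0.25073 m.

0.251 m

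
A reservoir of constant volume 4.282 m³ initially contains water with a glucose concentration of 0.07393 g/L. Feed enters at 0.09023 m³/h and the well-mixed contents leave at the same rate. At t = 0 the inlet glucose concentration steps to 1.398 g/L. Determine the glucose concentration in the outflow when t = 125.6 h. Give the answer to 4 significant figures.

Unsteady species balance (constant V, well mixed): V dC/dt = Q(C_in − C).
Rewrite as dC/dt + C/τ = C_in/τ, τ = V/Q = 47.4565 h.
Solution: C(t) = C_in + (C₀ − C_in) e^(−t/τ).
C(125.6) = 1.398 + (0.07393 − 1.398)·e^(−125.6/47.4565) = 1.398 + (-1.32407)·0.0708894 = 1.30414 g/L.

1.304 g/L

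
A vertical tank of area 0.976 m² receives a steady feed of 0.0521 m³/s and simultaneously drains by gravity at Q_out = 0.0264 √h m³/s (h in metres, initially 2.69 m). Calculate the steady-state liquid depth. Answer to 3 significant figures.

Level balance: A dh/dt = 0.0521 − 0.0264 √h. Setting dh/dt = 0:
Q_in = 0.0264 √h_ss ⇒ √h_ss = 0.0521/0.0264 = 1.9735.
h_ss = 1.9735² = 3.8946 m. (Since h₀ = 2.69 m < h_ss, the level will rise toward this value.)

3.89 m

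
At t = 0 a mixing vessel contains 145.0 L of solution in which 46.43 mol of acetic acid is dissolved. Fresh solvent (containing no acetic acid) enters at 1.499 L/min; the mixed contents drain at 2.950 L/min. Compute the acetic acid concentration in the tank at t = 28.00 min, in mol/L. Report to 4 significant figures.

0.2280 mol/L

Total volume: dV/dt = Q_in − Q_out = -1.45100 L/min, so V(t) = 145.0 − 1.45100 t and V(28.00) = 104.372 L.
Species balance (pure solvent in): dm/dt = −Q_out · m/V(t).
dm/m = −Q_out dt/(V₀ − 1.45100 t); integrating gives ln(m/m₀) = −(Q_out/(Q_in−Q_out)) ln(V/V₀).
m = m₀ (V₀/V)^(Q_out/(Q_in−Q_out)) = 46.43 × (145.0/104.372)^(-2.03308) = 23.7962 mol.
C = m/V = 23.7962/104.372 = 0.227994 mol/L.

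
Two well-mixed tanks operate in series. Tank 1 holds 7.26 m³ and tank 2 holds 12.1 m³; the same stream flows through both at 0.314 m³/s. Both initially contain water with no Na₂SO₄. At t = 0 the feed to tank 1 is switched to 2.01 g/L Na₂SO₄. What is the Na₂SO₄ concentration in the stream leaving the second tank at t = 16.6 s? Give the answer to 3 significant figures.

0.214 g/L

Each tank obeys Vᵢ dCᵢ/dt = Q(Cᵢ₋₁ − Cᵢ), so τᵢ = Vᵢ/Q.
τ₁ = 7.26/0.314 = 23.121 s; τ₂ = 12.1/0.314 = 38.535 s.
Solving the cascade with C₁(0)=C₂(0)=0 gives C₂(t) = C_in[1 − (τ₁ e^(−t/τ₁) − τ₂ e^(−t/τ₂))/(τ₁ − τ₂)].
At t = 16.6: e^(−t/τ₁) = 0.48775, e^(−t/τ₂) = 0.65000.
C₂ = 2.01·[1 − (23.121·0.48775 − 38.535·0.65000)/(-15.414)] = 2.01·0.10661 = 0.21428 g/L.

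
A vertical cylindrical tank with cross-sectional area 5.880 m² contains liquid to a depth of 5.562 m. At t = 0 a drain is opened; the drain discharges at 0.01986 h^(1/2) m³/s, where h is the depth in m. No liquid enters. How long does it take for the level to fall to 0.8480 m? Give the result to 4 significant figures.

851.2 s

With no inflow, A dh/dt = −0.01986 √h.
Separate and integrate: 2(√h − √h₀) = −(0.01986/A) t.
t = 2A(√h₀ − √h)/0.01986 = 2·5.880·(√5.562 − √0.8480)/0.01986
  = 11.7600 × (2.35839 − 0.920869) / 0.01986 = 851.220 s.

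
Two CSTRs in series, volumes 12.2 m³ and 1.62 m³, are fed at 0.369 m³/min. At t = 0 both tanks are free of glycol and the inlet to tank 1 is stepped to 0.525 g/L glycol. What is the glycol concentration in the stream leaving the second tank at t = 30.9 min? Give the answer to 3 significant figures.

0.287 g/L

Species balance on tank i: dCᵢ/dt = (Cᵢ₋₁ − Cᵢ)/τᵢ with τᵢ = Vᵢ/Q.
τ₁ = 12.2/0.369 = 33.062 min; τ₂ = 1.62/0.369 = 4.3902 min.
Tank 1: C₁ = C_in(1 − e^(−t/τ₁)). Tank 2 (τ₁ ≠ τ₂): C₂ = C_in[1 − (τ₁ e^(−t/τ₁) − τ₂ e^(−t/τ₂))/(τ₁ − τ₂)].
At t = 30.9: e^(−t/τ₁) = 0.39274, e^(−t/τ₂) = 0.00087759.
C₂ = 0.525·[1 − (33.062·0.39274 − 4.3902·0.00087759)/(28.672)] = 0.525·0.54725 = 0.28731 g/L.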